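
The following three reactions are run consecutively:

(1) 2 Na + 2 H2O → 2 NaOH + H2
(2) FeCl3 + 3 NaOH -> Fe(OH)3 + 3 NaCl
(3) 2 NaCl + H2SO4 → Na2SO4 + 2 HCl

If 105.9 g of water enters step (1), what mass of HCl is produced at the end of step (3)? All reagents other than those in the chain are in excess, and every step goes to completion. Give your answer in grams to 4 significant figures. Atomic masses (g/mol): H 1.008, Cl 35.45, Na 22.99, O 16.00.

M(H2O) = 2(1.008) + 16.00 = 18.016 g/mol.
M(HCl) = 1.008 + 35.45 = 36.458 g/mol.
n(H2O) = 105.9 / 18.016 = 5.8781 mol.
Reaction (1): H2O→NaOH ratio 2:2 ⇒ n(NaOH) = 5.8781 mol.
Reaction (2): NaOH→NaCl ratio 3:3 ⇒ n(NaCl) = 5.8781 mol.
Reaction (3): NaCl→HCl ratio 2:2 ⇒ n(HCl) = 5.8781 mol.
Mass of HCl = 5.8781 × 36.458 = 214.30 g.

214.3 g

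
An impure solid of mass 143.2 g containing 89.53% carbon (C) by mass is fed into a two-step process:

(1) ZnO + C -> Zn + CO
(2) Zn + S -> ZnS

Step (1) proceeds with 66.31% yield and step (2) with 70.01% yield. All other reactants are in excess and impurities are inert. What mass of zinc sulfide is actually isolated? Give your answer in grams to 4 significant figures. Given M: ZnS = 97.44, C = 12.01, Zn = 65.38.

Pure C = 143.2 × 0.8953 = 128.21 g.
n(C) = 128.21 / 12.01 = 10.675 mol.
Step 1 (C:Zn = 1:1): theoretical n(Zn) = 10.675 mol; at 66.31% yield, n(Zn) = 7.0786 mol.
Step 2 (Zn:ZnS = 1:1): theoretical n(ZnS) = 7.0786 mol, so theoretical mass = 7.0786 × 97.44 = 689.74 g.
At 70.01% yield, actual mass of ZnS = 689.74 × 0.7001 = 482.89 g.

482.9 g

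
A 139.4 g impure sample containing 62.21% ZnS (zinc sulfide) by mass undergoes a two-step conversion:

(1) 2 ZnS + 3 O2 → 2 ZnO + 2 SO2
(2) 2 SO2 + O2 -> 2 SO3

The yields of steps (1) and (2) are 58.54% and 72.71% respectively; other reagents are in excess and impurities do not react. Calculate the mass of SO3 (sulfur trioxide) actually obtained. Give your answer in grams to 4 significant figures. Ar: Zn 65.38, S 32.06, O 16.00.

30.33 g

Pure ZnS = 139.4 × 0.6221 = 86.721 g.
M(ZnS) = 65.38 + 32.06 = 97.44 g/mol.
M(SO3) = 32.06 + 3(16.00) = 80.06 g/mol.
n(ZnS) = 86.721 / 97.44 = 0.88999 mol.
Step 1 (ZnS:SO2 = 2:2): theoretical n(SO2) = 0.88999 mol; at 58.54% yield, n(SO2) = 0.52100 mol.
Step 2 (SO2:SO3 = 2:2): theoretical n(SO3) = 0.52100 mol, so theoretical mass = 0.52100 × 80.06 = 41.711 g.
At 72.71% yield, actual mass of SO3 = 41.711 × 0.7271 = 30.328 g.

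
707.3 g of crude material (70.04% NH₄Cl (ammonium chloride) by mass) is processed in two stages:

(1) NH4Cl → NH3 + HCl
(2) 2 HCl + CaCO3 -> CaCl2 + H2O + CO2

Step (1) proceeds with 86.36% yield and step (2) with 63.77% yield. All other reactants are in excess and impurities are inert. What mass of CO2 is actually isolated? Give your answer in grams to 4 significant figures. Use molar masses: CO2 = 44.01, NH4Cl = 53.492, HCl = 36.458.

Pure NH4Cl = 707.3 × 0.7004 = 495.39 g.
n(NH4Cl) = 495.39 / 53.492 = 9.2611 mol.
Step 1 (NH4Cl:HCl = 1:1): theoretical n(HCl) = 9.2611 mol; at 86.36% yield, n(HCl) = 7.9979 mol.
Step 2 (HCl:CO2 = 2:1): theoretical n(CO2) = 3.9989 mol, so theoretical mass = 3.9989 × 44.01 = 175.99 g.
At 63.77% yield, actual mass of CO2 = 175.99 × 0.6377 = 112.23 g.

112.2 g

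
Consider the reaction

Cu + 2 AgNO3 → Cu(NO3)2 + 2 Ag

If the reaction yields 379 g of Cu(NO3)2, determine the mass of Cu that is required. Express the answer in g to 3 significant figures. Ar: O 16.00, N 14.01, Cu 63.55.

M(Cu(NO3)2) = 63.55 + 2(14.01) + 6(16.00) = 187.57 g/mol.
M(Cu) = 63.55 g/mol.
n(Cu(NO3)2) = 379.0 g / 187.57 g/mol = 2.021 mol.
From the equation the Cu(NO3)2:Cu mole ratio is 1:1, so n(Cu) = 2.021 × 1/1 = 2.021 mol.
Mass of Cu = 2.021 mol × 63.55 g/mol = 128.4 g.

128 g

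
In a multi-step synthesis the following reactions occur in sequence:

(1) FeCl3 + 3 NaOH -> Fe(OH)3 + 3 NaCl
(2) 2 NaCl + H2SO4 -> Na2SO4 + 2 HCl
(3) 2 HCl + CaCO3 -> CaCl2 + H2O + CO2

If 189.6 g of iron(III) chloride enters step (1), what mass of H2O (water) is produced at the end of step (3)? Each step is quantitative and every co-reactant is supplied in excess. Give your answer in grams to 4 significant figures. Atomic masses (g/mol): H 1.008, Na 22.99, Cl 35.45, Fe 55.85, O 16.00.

M(FeCl3) = 55.85 + 3(35.45) = 162.20 g/mol.
M(H2O) = 2(1.008) + 16.00 = 18.016 g/mol.
n(FeCl3) = 189.6 / 162.20 = 1.1689 mol.
Reaction (1): FeCl3→NaCl ratio 1:3 ⇒ n(NaCl) = 3.5068 mol.
Reaction (2): NaCl→HCl ratio 2:2 ⇒ n(HCl) = 3.5068 mol.
Reaction (3): HCl→H2O ratio 2:1 ⇒ n(H2O) = 1.7534 mol.
Mass of H2O = 1.7534 × 18.016 = 31.589 g.

31.59 g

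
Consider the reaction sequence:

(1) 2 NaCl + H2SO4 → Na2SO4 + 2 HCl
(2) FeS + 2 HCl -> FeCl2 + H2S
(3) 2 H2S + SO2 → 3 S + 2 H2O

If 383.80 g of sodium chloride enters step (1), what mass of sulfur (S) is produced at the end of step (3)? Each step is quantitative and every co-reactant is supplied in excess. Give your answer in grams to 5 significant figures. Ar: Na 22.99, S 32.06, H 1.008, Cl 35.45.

157.91 g

M(NaCl) = 22.99 + 35.45 = 58.44 g/mol.
M(S) = 32.06 g/mol.
n(NaCl) = 383.80 / 58.44 = 6.56742 mol.
Reaction (1): NaCl→HCl ratio 2:2 ⇒ n(HCl) = 6.56742 mol.
Reaction (2): HCl→H2S ratio 2:1 ⇒ n(H2S) = 3.28371 mol.
Reaction (3): H2S→S ratio 2:3 ⇒ n(S) = 4.92556 mol.
Mass of S = 4.92556 × 32.06 = 157.914 g.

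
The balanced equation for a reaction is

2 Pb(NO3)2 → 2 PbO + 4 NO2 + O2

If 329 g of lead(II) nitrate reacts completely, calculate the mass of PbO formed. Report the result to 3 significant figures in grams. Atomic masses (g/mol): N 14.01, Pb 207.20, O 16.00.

M(Pb(NO3)2) = 207.20 + 2(14.01) + 6(16.00) = 331.22 g/mol.
M(PbO) = 207.20 + 16.00 = 223.20 g/mol.
n(Pb(NO3)2) = 329.0 g / 331.22 g/mol = 0.9933 mol.
From the equation the Pb(NO3)2:PbO mole ratio is 2:2, so n(PbO) = 0.9933 × 2/2 = 0.9933 mol.
Mass of PbO = 0.9933 mol × 223.20 g/mol = 221.7 g.

222 g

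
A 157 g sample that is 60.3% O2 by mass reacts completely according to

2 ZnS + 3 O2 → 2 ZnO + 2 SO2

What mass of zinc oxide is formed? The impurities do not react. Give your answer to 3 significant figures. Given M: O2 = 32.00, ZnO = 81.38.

Mass of pure O2 = 157 g × 0.603 = 94.67 g.
n(O2) = 94.67 g / 32.00 g/mol = 2.958 mol.
From the equation the O2:ZnO mole ratio is 3:2, so n(ZnO) = 2.958 × 2/3 = 1.972 mol.
Mass of ZnO = 1.972 mol × 81.38 g/mol = 160.5 g.

161 g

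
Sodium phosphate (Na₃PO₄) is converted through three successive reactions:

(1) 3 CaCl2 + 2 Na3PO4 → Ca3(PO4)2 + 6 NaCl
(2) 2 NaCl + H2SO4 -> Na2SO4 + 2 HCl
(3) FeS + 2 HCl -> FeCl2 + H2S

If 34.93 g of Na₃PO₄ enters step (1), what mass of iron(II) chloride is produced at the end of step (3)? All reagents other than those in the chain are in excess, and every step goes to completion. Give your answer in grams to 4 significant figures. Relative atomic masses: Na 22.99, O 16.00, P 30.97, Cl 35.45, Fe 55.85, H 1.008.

40.51 g

M(Na3PO4) = 3(22.99) + 30.97 + 4(16.00) = 163.94 g/mol.
M(FeCl2) = 55.85 + 2(35.45) = 126.75 g/mol.
n(Na3PO4) = 34.93 / 163.94 = 0.21307 mol.
Reaction (1): Na3PO4→NaCl ratio 2:6 ⇒ n(NaCl) = 0.63920 mol.
Reaction (2): NaCl→HCl ratio 2:2 ⇒ n(HCl) = 0.63920 mol.
Reaction (3): HCl→FeCl2 ratio 2:1 ⇒ n(FeCl2) = 0.31960 mol.
Mass of FeCl2 = 0.31960 × 126.75 = 40.509 g.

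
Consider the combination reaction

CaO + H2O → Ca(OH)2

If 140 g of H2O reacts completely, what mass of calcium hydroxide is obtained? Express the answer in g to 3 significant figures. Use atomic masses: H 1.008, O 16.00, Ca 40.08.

M(H2O) = 2(1.008) + 16.00 = 18.016 g/mol.
M(Ca(OH)2) = 40.08 + 2(16.00) + 2(1.008) = 74.096 g/mol.
n(H2O) = 140.0 g / 18.016 g/mol = 7.771 mol.
From the equation the H2O:Ca(OH)2 mole ratio is 1:1, so n(Ca(OH)2) = 7.771 × 1/1 = 7.771 mol.
Mass of Ca(OH)2 = 7.771 mol × 74.096 g/mol = 575.8 g.

576 g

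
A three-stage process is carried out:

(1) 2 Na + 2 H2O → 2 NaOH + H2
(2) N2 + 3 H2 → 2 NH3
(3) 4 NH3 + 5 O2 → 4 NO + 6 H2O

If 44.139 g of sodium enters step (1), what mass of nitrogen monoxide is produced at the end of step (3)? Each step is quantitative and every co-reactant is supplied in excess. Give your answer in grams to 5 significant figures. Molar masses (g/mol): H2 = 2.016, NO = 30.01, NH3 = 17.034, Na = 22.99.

n(Na) = 44.139 / 22.99 = 1.91992 mol.
Reaction (1): Na→H2 ratio 2:1 ⇒ n(H2) = 0.959961 mol.
Reaction (2): H2→NH3 ratio 3:2 ⇒ n(NH3) = 0.639974 mol.
Reaction (3): NH3→NO ratio 4:4 ⇒ n(NO) = 0.639974 mol.
Mass of NO = 0.639974 × 30.01 = 19.2056 g.

19.206 g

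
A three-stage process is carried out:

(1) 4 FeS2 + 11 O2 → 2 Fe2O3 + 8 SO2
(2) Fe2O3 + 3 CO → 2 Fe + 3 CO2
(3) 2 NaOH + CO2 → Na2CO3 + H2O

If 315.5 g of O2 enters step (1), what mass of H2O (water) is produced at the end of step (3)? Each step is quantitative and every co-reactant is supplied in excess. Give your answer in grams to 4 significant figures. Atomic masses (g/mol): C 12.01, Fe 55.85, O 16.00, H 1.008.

M(O2) = 2(16.00) = 32.00 g/mol.
M(H2O) = 2(1.008) + 16.00 = 18.016 g/mol.
n(O2) = 315.5 / 32.00 = 9.8594 mol.
Reaction (1): O2→Fe2O3 ratio 11:2 ⇒ n(Fe2O3) = 1.7926 mol.
Reaction (2): Fe2O3→CO2 ratio 1:3 ⇒ n(CO2) = 5.3778 mol.
Reaction (3): CO2→H2O ratio 1:1 ⇒ n(H2O) = 5.3778 mol.
Mass of H2O = 5.3778 × 18.016 = 96.887 g.

96.89 g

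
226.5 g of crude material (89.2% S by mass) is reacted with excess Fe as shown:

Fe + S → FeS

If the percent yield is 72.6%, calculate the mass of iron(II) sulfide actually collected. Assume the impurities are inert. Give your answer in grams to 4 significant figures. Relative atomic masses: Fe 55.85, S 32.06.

402.2 g

Pure S available = 226.5 g × 0.892 = 202.04 g.
M(S) = 32.06 g/mol.
M(FeS) = 55.85 + 32.06 = 87.91 g/mol.
n(S) = 202.04 g / 32.06 g/mol = 6.3019 mol.
From the equation the S:FeS mole ratio is 1:1, so n(FeS) = 6.3019 × 1/1 = 6.3019 mol.
Mass of FeS = 6.3019 mol × 87.91 g/mol = 554.00 g.
Actual mass collected = 554.00 g × 0.726 = 402.20 g.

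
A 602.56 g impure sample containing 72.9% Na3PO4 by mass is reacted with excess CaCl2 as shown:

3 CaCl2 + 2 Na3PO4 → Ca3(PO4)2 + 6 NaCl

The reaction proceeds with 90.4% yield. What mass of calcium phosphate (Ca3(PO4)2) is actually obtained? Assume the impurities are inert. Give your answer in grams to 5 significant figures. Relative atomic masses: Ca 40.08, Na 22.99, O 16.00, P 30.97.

Pure Na3PO4 available = 602.56 g × 0.729 = 439.266 g.
M(Na3PO4) = 3(22.99) + 30.97 + 4(16.00) = 163.94 g/mol.
M(Ca3(PO4)2) = 3(40.08) + 2(30.97) + 8(16.00) = 310.18 g/mol.
n(Na3PO4) = 439.266 g / 163.94 g/mol = 2.67943 mol.
From the equation the Na3PO4:Ca3(PO4)2 mole ratio is 2:1, so n(Ca3(PO4)2) = 2.67943 × 1/2 = 1.33972 mol.
Mass of Ca3(PO4)2 = 1.33972 mol × 310.18 g/mol = 415.553 g.
Actual mass collected = 415.553 g × 0.904 = 375.660 g.

375.66 g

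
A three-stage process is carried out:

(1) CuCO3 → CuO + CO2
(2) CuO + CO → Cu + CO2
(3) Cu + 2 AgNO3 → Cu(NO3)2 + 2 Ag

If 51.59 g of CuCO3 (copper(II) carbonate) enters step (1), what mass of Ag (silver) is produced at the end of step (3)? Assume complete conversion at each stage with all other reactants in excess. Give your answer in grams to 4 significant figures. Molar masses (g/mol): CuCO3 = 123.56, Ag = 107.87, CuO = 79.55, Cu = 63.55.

n(CuCO3) = 51.59 / 123.56 = 0.41753 mol.
Reaction (1): CuCO3→CuO ratio 1:1 ⇒ n(CuO) = 0.41753 mol.
Reaction (2): CuO→Cu ratio 1:1 ⇒ n(Cu) = 0.41753 mol.
Reaction (3): Cu→Ag ratio 1:2 ⇒ n(Ag) = 0.83506 mol.
Mass of Ag = 0.83506 × 107.87 = 90.078 g.

90.08 g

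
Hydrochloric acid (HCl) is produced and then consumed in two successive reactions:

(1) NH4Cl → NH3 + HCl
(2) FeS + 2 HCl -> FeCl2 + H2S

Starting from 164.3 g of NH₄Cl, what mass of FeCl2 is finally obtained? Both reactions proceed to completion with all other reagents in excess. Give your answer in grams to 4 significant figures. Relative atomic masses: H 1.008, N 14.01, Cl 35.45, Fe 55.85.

M(NH4Cl) = 14.01 + 4(1.008) + 35.45 = 53.492 g/mol.
M(FeCl2) = 55.85 + 2(35.45) = 126.75 g/mol.
n(NH4Cl) = 164.30 / 53.492 = 3.0715 mol.
Step 1 gives a 1:1 ratio of NH4Cl to HCl, so n(HCl) = 3.0715 mol.
In step 2 the HCl:FeCl2 ratio is 2:1, so n(FeCl2) = 1.5357 mol.
Mass of FeCl2 = 1.5357 × 126.75 = 194.66 g.

194.7 g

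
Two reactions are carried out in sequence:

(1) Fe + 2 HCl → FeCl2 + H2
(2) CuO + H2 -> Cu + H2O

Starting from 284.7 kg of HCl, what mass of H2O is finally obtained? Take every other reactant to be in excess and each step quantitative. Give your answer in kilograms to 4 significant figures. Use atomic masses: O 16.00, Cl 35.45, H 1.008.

M(HCl) = 1.008 + 35.45 = 36.458 g/mol.
M(H2O) = 2(1.008) + 16.00 = 18.016 g/mol.
284.7 kg = 284700 g.
n(HCl) = 284700 / 36.458 = 7809.0 mol.
Step 1 gives a 2:1 ratio of HCl to H2, so n(H2) = 3904.5 mol.
In step 2 the H2:H2O ratio is 1:1, so n(H2O) = 3904.5 mol.
Mass of H2O = 3904.5 × 18.016 = 70343 g = 70.34 kg.

70.34 kg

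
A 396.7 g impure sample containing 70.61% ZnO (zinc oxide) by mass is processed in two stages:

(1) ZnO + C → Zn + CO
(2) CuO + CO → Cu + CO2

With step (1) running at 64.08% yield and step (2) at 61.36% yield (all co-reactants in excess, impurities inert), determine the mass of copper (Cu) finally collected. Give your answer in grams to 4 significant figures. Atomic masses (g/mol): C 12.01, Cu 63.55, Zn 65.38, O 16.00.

86.01 g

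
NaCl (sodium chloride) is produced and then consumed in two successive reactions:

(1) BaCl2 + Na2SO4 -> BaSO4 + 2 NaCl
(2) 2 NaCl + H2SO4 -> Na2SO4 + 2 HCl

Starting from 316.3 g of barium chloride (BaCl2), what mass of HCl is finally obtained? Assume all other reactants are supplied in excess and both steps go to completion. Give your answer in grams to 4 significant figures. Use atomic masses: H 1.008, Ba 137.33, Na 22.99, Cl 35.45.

110.8 g

M(BaCl2) = 137.33 + 2(35.45) = 208.23 g/mol.
M(HCl) = 1.008 + 35.45 = 36.458 g/mol.
n(BaCl2) = 316.30 / 208.23 = 1.5190 mol.
Step 1 gives a 1:2 ratio of BaCl2 to NaCl, so n(NaCl) = 3.0380 mol.
In step 2 the NaCl:HCl ratio is 2:2, so n(HCl) = 3.0380 mol.
Mass of HCl = 3.0380 × 36.458 = 110.76 g.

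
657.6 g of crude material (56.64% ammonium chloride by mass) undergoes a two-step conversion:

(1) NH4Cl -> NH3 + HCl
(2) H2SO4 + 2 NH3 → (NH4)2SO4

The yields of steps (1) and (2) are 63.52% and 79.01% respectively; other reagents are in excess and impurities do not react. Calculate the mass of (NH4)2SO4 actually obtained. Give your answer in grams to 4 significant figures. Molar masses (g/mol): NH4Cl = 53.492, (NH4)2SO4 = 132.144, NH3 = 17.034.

Pure NH4Cl = 657.6 × 0.5664 = 372.46 g.
n(NH4Cl) = 372.46 / 53.492 = 6.9630 mol.
Step 1 (NH4Cl:NH3 = 1:1): theoretical n(NH3) = 6.9630 mol; at 63.52% yield, n(NH3) = 4.4229 mol.
Step 2 (NH3:(NH4)2SO4 = 2:1): theoretical n((NH4)2SO4) = 2.2114 mol, so theoretical mass = 2.2114 × 132.144 = 292.23 g.
At 79.01% yield, actual mass of (NH4)2SO4 = 292.23 × 0.7901 = 230.89 g.

230.9 g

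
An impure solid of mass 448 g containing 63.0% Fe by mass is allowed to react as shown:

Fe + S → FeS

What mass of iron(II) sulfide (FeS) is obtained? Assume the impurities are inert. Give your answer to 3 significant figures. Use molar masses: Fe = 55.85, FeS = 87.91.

444 g

Mass of pure Fe = 448 g × 0.630 = 282.2 g.
n(Fe) = 282.2 g / 55.85 g/mol = 5.054 mol.
From the equation the Fe:FeS mole ratio is 1:1, so n(FeS) = 5.054 × 1/1 = 5.054 mol.
Mass of FeS = 5.054 mol × 87.91 g/mol = 444.3 g.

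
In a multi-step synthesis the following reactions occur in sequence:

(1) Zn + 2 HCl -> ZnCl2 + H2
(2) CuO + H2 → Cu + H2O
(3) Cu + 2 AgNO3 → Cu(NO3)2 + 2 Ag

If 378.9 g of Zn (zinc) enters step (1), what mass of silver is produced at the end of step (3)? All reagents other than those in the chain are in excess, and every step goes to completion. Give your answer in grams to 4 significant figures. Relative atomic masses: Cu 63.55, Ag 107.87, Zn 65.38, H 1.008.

M(Zn) = 65.38 g/mol.
M(Ag) = 107.87 g/mol.
n(Zn) = 378.9 / 65.38 = 5.7954 mol.
Reaction (1): Zn→H2 ratio 1:1 ⇒ n(H2) = 5.7954 mol.
Reaction (2): H2→Cu ratio 1:1 ⇒ n(Cu) = 5.7954 mol.
Reaction (3): Cu→Ag ratio 1:2 ⇒ n(Ag) = 11.591 mol.
Mass of Ag = 11.591 × 107.87 = 1250.3 g.

1250 g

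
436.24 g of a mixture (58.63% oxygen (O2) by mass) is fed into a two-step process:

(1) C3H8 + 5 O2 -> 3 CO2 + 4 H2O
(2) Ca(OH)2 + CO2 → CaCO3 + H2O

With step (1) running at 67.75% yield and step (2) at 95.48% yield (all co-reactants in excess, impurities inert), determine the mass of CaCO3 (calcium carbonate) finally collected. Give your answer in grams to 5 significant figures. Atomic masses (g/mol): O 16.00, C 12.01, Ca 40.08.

Pure O2 = 436.24 × 0.5863 = 255.768 g.
M(O2) = 2(16.00) = 32.00 g/mol.
M(CaCO3) = 40.08 + 12.01 + 3(16.00) = 100.09 g/mol.
n(O2) = 255.768 / 32.00 = 7.99273 mol.
Step 1 (O2:CO2 = 5:3): theoretical n(CO2) = 4.79564 mol; at 67.75% yield, n(CO2) = 3.24905 mol.
Step 2 (CO2:CaCO3 = 1:1): theoretical n(CaCO3) = 3.24905 mol, so theoretical mass = 3.24905 × 100.09 = 325.197 g.
At 95.48% yield, actual mass of CaCO3 = 325.197 × 0.9548 = 310.498 g.

310.50 g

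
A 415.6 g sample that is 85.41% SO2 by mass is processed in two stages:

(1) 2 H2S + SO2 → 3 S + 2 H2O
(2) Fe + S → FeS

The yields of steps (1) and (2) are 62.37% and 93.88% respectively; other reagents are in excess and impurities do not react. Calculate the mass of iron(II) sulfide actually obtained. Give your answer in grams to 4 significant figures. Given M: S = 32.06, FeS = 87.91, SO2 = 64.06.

855.7 g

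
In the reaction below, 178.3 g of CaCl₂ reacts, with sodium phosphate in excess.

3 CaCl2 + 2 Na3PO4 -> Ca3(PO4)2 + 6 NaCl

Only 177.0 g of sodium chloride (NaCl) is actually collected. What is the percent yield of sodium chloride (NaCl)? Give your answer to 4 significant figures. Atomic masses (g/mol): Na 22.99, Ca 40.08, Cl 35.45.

M(CaCl2) = 40.08 + 2(35.45) = 110.98 g/mol.
M(NaCl) = 22.99 + 35.45 = 58.44 g/mol.
n(CaCl2) = 178.30 g / 110.98 g/mol = 1.6066 mol.
From the equation the CaCl2:NaCl mole ratio is 3:6, so n(NaCl) = 1.6066 × 6/3 = 3.2132 mol.
Mass of NaCl = 3.2132 mol × 58.44 g/mol = 187.78 g.
This is the theoretical yield. Percent yield = 177.0 g / 187.78 g × 100% = 94.260%.

94.26 %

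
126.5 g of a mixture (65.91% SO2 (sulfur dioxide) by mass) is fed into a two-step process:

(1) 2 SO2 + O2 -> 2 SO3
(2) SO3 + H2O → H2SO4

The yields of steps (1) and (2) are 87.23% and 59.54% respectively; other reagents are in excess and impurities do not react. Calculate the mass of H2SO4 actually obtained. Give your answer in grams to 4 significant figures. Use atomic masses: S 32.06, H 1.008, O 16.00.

Pure SO2 = 126.5 × 0.6591 = 83.376 g.
M(SO2) = 32.06 + 2(16.00) = 64.06 g/mol.
M(H2SO4) = 2(1.008) + 32.06 + 4(16.00) = 98.076 g/mol.
n(SO2) = 83.376 / 64.06 = 1.3015 mol.
Step 1 (SO2:SO3 = 2:2): theoretical n(SO3) = 1.3015 mol; at 87.23% yield, n(SO3) = 1.1353 mol.
Step 2 (SO3:H2SO4 = 1:1): theoretical n(H2SO4) = 1.1353 mol, so theoretical mass = 1.1353 × 98.076 = 111.35 g.
At 59.54% yield, actual mass of H2SO4 = 111.35 × 0.5954 = 66.297 g.

66.30 g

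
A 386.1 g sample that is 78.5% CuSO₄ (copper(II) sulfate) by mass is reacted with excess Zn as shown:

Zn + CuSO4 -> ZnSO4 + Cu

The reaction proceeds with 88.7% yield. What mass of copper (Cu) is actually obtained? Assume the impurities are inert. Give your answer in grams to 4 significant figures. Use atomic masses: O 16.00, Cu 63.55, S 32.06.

107.0 g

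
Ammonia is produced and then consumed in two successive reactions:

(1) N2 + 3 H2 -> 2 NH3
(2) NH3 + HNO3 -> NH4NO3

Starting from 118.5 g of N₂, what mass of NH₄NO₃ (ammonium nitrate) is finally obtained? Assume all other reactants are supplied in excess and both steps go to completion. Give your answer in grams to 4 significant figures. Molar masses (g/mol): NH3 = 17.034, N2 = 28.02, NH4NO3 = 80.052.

n(N2) = 118.50 / 28.02 = 4.2291 mol.
Step 1 gives a 1:2 ratio of N2 to NH3, so n(NH3) = 8.4582 mol.
In step 2 the NH3:NH4NO3 ratio is 1:1, so n(NH4NO3) = 8.4582 mol.
Mass of NH4NO3 = 8.4582 × 80.052 = 677.10 g.

677.1 g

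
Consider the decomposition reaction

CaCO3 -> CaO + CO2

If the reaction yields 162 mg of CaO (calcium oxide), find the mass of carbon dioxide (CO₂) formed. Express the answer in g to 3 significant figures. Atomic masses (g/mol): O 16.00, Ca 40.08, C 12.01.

M(CaO) = 40.08 + 16.00 = 56.08 g/mol.
M(CO2) = 12.01 + 2(16.00) = 44.01 g/mol.
Convert: 162 mg = 0.1620 g.
n(CaO) = 0.1620 g / 56.08 g/mol = 0.002889 mol.
From the equation the CaO:CO2 mole ratio is 1:1, so n(CO2) = 0.002889 × 1/1 = 0.002889 mol.
Mass of CO2 = 0.002889 mol × 44.01 g/mol = 0.1271 g.

0.127 g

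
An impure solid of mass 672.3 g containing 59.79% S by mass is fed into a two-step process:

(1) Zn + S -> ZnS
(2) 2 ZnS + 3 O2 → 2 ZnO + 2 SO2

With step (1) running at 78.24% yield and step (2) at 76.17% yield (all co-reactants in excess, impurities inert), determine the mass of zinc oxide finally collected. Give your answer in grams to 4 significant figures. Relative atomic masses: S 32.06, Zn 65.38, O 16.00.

Pure S = 672.3 × 0.5979 = 401.97 g.
M(S) = 32.06 g/mol.
M(ZnO) = 65.38 + 16.00 = 81.38 g/mol.
n(S) = 401.97 / 32.06 = 12.538 mol.
Step 1 (S:ZnS = 1:1): theoretical n(ZnS) = 12.538 mol; at 78.24% yield, n(ZnS) = 9.8097 mol.
Step 2 (ZnS:ZnO = 2:2): theoretical n(ZnO) = 9.8097 mol, so theoretical mass = 9.8097 × 81.38 = 798.32 g.
At 76.17% yield, actual mass of ZnO = 798.32 × 0.7617 = 608.08 g.

608.1 g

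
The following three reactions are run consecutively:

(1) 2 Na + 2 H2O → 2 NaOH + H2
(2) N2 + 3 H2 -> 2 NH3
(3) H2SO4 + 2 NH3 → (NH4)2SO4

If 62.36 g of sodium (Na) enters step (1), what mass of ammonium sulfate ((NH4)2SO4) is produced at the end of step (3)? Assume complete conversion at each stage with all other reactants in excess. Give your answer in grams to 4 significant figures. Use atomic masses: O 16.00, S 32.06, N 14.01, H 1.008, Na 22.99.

M(Na) = 22.99 g/mol.
M((NH4)2SO4) = 2(14.01) + 8(1.008) + 32.06 + 4(16.00) = 132.144 g/mol.
n(Na) = 62.36 / 22.99 = 2.7125 mol.
Reaction (1): Na→H2 ratio 2:1 ⇒ n(H2) = 1.3562 mol.
Reaction (2): H2→NH3 ratio 3:2 ⇒ n(NH3) = 0.90416 mol.
Reaction (3): NH3→(NH4)2SO4 ratio 2:1 ⇒ n((NH4)2SO4) = 0.45208 mol.
Mass of (NH4)2SO4 = 0.45208 × 132.144 = 59.740 g.

59.74 g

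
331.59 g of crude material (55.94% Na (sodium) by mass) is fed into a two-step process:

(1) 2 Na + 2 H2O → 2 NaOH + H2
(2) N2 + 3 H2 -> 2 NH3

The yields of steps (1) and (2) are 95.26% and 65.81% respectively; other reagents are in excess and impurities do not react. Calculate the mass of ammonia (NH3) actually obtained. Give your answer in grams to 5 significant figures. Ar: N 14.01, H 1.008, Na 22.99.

Pure Na = 331.59 × 0.5594 = 185.491 g.
M(Na) = 22.99 g/mol.
M(NH3) = 14.01 + 3(1.008) = 17.034 g/mol.
n(Na) = 185.491 / 22.99 = 8.06835 mol.
Step 1 (Na:H2 = 2:1): theoretical n(H2) = 4.03418 mol; at 95.26% yield, n(H2) = 3.84296 mol.
Step 2 (H2:NH3 = 3:2): theoretical n(NH3) = 2.56197 mol, so theoretical mass = 2.56197 × 17.034 = 43.6406 g.
At 65.81% yield, actual mass of NH3 = 43.6406 × 0.6581 = 28.7199 g.

28.720 g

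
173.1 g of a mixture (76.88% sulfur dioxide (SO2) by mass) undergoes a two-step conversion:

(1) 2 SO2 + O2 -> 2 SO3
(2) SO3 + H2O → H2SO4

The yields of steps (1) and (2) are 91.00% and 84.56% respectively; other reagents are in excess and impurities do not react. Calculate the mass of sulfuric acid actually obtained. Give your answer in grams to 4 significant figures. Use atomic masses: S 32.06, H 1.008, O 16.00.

Pure SO2 = 173.1 × 0.7688 = 133.08 g.
M(SO2) = 32.06 + 2(16.00) = 64.06 g/mol.
M(H2SO4) = 2(1.008) + 32.06 + 4(16.00) = 98.076 g/mol.
n(SO2) = 133.08 / 64.06 = 2.0774 mol.
Step 1 (SO2:SO3 = 2:2): theoretical n(SO3) = 2.0774 mol; at 91.00% yield, n(SO3) = 1.8904 mol.
Step 2 (SO3:H2SO4 = 1:1): theoretical n(H2SO4) = 1.8904 mol, so theoretical mass = 1.8904 × 98.076 = 185.41 g.
At 84.56% yield, actual mass of H2SO4 = 185.41 × 0.8456 = 156.78 g.

156.8 g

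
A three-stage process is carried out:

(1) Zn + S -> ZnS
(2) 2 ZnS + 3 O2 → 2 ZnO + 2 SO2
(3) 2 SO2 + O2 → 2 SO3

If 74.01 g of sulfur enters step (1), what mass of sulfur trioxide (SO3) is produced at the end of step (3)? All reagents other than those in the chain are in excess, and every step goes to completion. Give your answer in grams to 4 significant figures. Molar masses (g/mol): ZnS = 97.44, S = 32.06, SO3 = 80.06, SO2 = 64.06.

n(S) = 74.01 / 32.06 = 2.3085 mol.
Reaction (1): S→ZnS ratio 1:1 ⇒ n(ZnS) = 2.3085 mol.
Reaction (2): ZnS→SO2 ratio 2:2 ⇒ n(SO2) = 2.3085 mol.
Reaction (3): SO2→SO3 ratio 2:2 ⇒ n(SO3) = 2.3085 mol.
Mass of SO3 = 2.3085 × 80.06 = 184.82 g.

184.8 g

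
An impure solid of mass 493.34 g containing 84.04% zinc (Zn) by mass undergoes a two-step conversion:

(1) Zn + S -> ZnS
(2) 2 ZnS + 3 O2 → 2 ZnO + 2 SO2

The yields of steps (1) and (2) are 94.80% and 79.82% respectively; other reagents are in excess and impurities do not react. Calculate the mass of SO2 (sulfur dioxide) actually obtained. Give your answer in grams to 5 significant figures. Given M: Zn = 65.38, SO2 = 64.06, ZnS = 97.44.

307.39 g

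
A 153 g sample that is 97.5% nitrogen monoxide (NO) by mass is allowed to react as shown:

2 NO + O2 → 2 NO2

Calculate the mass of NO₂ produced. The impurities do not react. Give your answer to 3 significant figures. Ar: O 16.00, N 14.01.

Mass of pure NO = 153 g × 0.975 = 149.2 g.
M(NO) = 14.01 + 16.00 = 30.01 g/mol.
M(NO2) = 14.01 + 2(16.00) = 46.01 g/mol.
n(NO) = 149.2 g / 30.01 g/mol = 4.971 mol.
From the equation the NO:NO2 mole ratio is 2:2, so n(NO2) = 4.971 × 2/2 = 4.971 mol.
Mass of NO2 = 4.971 mol × 46.01 g/mol = 228.7 g.

229 g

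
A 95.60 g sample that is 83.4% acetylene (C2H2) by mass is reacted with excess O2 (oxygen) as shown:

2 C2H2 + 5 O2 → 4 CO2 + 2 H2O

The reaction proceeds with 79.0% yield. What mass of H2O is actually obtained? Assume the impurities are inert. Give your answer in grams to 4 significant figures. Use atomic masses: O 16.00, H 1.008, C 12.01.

Pure C2H2 available = 95.60 g × 0.834 = 79.730 g.
M(C2H2) = 2(12.01) + 2(1.008) = 26.036 g/mol.
M(H2O) = 2(1.008) + 16.00 = 18.016 g/mol.
n(C2H2) = 79.730 g / 26.036 g/mol = 3.0623 mol.
From the equation the C2H2:H2O mole ratio is 2:2, so n(H2O) = 3.0623 × 2/2 = 3.0623 mol.
Mass of H2O = 3.0623 mol × 18.016 g/mol = 55.171 g.
Actual mass collected = 55.171 g × 0.790 = 43.585 g.

43.58 g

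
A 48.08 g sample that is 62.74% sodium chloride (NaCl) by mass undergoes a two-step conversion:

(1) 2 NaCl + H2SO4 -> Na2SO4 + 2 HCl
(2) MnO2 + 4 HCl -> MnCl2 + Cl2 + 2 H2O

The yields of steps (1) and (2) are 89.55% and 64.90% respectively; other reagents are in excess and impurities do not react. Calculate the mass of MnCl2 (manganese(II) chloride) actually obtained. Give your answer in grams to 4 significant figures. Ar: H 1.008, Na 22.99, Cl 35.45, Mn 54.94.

9.438 g

Pure NaCl = 48.08 × 0.6274 = 30.165 g.
M(NaCl) = 22.99 + 35.45 = 58.44 g/mol.
M(MnCl2) = 54.94 + 2(35.45) = 125.84 g/mol.
n(NaCl) = 30.165 / 58.44 = 0.51618 mol.
Step 1 (NaCl:HCl = 2:2): theoretical n(HCl) = 0.51618 mol; at 89.55% yield, n(HCl) = 0.46224 mol.
Step 2 (HCl:MnCl2 = 4:1): theoretical n(MnCl2) = 0.11556 mol, so theoretical mass = 0.11556 × 125.84 = 14.542 g.
At 64.90% yield, actual mass of MnCl2 = 14.542 × 0.6490 = 9.4377 g.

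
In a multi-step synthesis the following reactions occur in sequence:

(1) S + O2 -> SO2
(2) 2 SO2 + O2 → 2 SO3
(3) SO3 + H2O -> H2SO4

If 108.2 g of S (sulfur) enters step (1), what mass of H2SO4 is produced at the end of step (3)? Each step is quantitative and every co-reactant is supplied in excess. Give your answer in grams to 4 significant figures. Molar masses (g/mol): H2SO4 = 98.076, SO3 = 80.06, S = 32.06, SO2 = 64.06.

n(S) = 108.2 / 32.06 = 3.3749 mol.
Reaction (1): S→SO2 ratio 1:1 ⇒ n(SO2) = 3.3749 mol.
Reaction (2): SO2→SO3 ratio 2:2 ⇒ n(SO3) = 3.3749 mol.
Reaction (3): SO3→H2SO4 ratio 1:1 ⇒ n(H2SO4) = 3.3749 mol.
Mass of H2SO4 = 3.3749 × 98.076 = 331.00 g.

331.0 g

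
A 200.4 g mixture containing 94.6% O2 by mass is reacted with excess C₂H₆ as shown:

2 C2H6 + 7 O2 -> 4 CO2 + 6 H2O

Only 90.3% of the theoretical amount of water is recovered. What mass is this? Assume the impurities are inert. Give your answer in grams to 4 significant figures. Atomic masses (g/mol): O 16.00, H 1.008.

82.61 g

Pure O2 available = 200.4 g × 0.946 = 189.58 g.
M(O2) = 2(16.00) = 32.00 g/mol.
M(H2O) = 2(1.008) + 16.00 = 18.016 g/mol.
n(O2) = 189.58 g / 32.00 g/mol = 5.9243 mol.
From the equation the O2:H2O mole ratio is 7:6, so n(H2O) = 5.9243 × 6/7 = 5.0780 mol.
Mass of H2O = 5.0780 mol × 18.016 g/mol = 91.485 g.
Actual mass collected = 91.485 g × 0.903 = 82.611 g.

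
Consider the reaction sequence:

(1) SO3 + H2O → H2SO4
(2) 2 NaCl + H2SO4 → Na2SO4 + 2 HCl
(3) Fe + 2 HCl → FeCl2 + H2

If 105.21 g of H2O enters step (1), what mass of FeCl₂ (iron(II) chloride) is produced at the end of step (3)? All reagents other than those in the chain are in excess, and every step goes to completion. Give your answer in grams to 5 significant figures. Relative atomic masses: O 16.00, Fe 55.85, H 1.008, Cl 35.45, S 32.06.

M(H2O) = 2(1.008) + 16.00 = 18.016 g/mol.
M(FeCl2) = 55.85 + 2(35.45) = 126.75 g/mol.
n(H2O) = 105.21 / 18.016 = 5.83981 mol.
Reaction (1): H2O→H2SO4 ratio 1:1 ⇒ n(H2SO4) = 5.83981 mol.
Reaction (2): H2SO4→HCl ratio 1:2 ⇒ n(HCl) = 11.6796 mol.
Reaction (3): HCl→FeCl2 ratio 2:1 ⇒ n(FeCl2) = 5.83981 mol.
Mass of FeCl2 = 5.83981 × 126.75 = 740.196 g.

740.20 g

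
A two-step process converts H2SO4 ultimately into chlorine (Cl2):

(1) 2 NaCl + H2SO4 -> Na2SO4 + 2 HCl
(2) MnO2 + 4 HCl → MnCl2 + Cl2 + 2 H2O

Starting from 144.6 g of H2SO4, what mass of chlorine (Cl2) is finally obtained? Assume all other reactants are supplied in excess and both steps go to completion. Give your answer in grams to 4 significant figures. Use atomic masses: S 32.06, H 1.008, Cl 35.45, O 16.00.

M(H2SO4) = 2(1.008) + 32.06 + 4(16.00) = 98.076 g/mol.
M(Cl2) = 2(35.45) = 70.90 g/mol.
n(H2SO4) = 144.60 / 98.076 = 1.4744 mol.
Step 1 gives a 1:2 ratio of H2SO4 to HCl, so n(HCl) = 2.9487 mol.
In step 2 the HCl:Cl2 ratio is 4:1, so n(Cl2) = 0.73718 mol.
Mass of Cl2 = 0.73718 × 70.90 = 52.266 g.

52.27 g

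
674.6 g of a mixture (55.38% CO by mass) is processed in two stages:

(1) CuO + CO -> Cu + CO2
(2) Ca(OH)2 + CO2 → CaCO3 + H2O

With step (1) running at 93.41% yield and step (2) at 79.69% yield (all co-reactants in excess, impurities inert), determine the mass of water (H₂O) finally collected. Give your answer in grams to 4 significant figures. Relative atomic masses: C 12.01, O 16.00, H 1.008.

178.9 g

Pure CO = 674.6 × 0.5538 = 373.59 g.
M(CO) = 12.01 + 16.00 = 28.01 g/mol.
M(H2O) = 2(1.008) + 16.00 = 18.016 g/mol.
n(CO) = 373.59 / 28.01 = 13.338 mol.
Step 1 (CO:CO2 = 1:1): theoretical n(CO2) = 13.338 mol; at 93.41% yield, n(CO2) = 12.459 mol.
Step 2 (CO2:H2O = 1:1): theoretical n(H2O) = 12.459 mol, so theoretical mass = 12.459 × 18.016 = 224.46 g.
At 79.69% yield, actual mass of H2O = 224.46 × 0.7969 = 178.87 g.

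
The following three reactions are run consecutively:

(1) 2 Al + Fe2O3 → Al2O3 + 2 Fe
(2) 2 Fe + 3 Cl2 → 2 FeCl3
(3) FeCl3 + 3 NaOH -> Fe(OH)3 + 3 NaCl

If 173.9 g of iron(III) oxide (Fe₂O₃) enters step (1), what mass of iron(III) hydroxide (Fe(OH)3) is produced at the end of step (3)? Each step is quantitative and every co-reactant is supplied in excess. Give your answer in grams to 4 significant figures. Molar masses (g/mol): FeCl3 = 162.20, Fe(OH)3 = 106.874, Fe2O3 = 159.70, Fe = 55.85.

n(Fe2O3) = 173.9 / 159.70 = 1.0889 mol.
Reaction (1): Fe2O3→Fe ratio 1:2 ⇒ n(Fe) = 2.1778 mol.
Reaction (2): Fe→FeCl3 ratio 2:2 ⇒ n(FeCl3) = 2.1778 mol.
Reaction (3): FeCl3→Fe(OH)3 ratio 1:1 ⇒ n(Fe(OH)3) = 2.1778 mol.
Mass of Fe(OH)3 = 2.1778 × 106.874 = 232.75 g.

232.8 g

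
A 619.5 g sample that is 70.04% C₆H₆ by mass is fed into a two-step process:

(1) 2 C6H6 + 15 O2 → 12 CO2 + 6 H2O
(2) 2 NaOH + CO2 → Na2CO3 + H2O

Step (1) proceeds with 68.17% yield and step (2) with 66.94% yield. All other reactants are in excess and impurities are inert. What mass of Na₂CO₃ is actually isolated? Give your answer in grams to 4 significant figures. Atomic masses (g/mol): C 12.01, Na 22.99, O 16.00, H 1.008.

1612 g

Pure C6H6 = 619.5 × 0.7004 = 433.90 g.
M(C6H6) = 6(12.01) + 6(1.008) = 78.108 g/mol.
M(Na2CO3) = 2(22.99) + 12.01 + 3(16.00) = 105.99 g/mol.
n(C6H6) = 433.90 / 78.108 = 5.5551 mol.
Step 1 (C6H6:CO2 = 2:12): theoretical n(CO2) = 33.331 mol; at 68.17% yield, n(CO2) = 22.721 mol.
Step 2 (CO2:Na2CO3 = 1:1): theoretical n(Na2CO3) = 22.721 mol, so theoretical mass = 22.721 × 105.99 = 2408.2 g.
At 66.94% yield, actual mass of Na2CO3 = 2408.2 × 0.6694 = 1612.1 g.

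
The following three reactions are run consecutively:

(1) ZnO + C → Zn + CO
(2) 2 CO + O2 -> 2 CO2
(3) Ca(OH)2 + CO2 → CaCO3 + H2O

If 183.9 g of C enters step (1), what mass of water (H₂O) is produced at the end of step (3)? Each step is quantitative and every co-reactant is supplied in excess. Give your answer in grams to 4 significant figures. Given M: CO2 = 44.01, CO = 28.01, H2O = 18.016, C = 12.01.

275.9 g

n(C) = 183.9 / 12.01 = 15.312 mol.
Reaction (1): C→CO ratio 1:1 ⇒ n(CO) = 15.312 mol.
Reaction (2): CO→CO2 ratio 2:2 ⇒ n(CO2) = 15.312 mol.
Reaction (3): CO2→H2O ratio 1:1 ⇒ n(H2O) = 15.312 mol.
Mass of H2O = 15.312 × 18.016 = 275.87 g.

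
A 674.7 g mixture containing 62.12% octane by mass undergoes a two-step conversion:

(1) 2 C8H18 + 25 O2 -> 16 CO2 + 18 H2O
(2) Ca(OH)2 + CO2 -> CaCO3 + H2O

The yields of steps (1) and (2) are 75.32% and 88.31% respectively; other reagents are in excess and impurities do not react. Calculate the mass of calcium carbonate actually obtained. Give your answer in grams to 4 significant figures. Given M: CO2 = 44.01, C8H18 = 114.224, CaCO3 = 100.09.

1954 g

Pure C8H18 = 674.7 × 0.6212 = 419.12 g.
n(C8H18) = 419.12 / 114.224 = 3.6693 mol.
Step 1 (C8H18:CO2 = 2:16): theoretical n(CO2) = 29.355 mol; at 75.32% yield, n(CO2) = 22.110 mol.
Step 2 (CO2:CaCO3 = 1:1): theoretical n(CaCO3) = 22.110 mol, so theoretical mass = 22.110 × 100.09 = 2213.0 g.
At 88.31% yield, actual mass of CaCO3 = 2213.0 × 0.8831 = 1954.3 g.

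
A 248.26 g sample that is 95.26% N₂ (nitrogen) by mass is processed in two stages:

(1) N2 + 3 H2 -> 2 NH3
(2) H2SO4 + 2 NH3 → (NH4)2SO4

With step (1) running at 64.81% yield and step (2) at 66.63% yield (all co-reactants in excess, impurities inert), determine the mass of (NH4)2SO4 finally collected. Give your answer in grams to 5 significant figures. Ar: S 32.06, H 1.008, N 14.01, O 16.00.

481.62 g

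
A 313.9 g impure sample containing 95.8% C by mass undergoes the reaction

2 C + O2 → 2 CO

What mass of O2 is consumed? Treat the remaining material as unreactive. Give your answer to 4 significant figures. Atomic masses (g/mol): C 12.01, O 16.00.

Mass of pure C = 313.9 g × 0.958 = 300.72 g.
M(C) = 12.01 g/mol.
M(O2) = 2(16.00) = 32.00 g/mol.
n(C) = 300.72 g / 12.01 g/mol = 25.039 mol.
From the equation the C:O2 mole ratio is 2:1, so n(O2) = 25.039 × 1/2 = 12.519 mol.
Mass of O2 = 12.519 mol × 32.00 g/mol = 400.62 g.

400.6 g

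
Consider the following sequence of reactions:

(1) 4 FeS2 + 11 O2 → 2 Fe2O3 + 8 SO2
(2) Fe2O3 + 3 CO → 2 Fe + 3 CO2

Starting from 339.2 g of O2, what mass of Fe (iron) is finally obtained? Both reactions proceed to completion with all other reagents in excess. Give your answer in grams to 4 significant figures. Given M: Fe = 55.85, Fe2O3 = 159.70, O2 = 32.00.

n(O2) = 339.20 / 32.00 = 10.600 mol.
Step 1 gives a 11:2 ratio of O2 to Fe2O3, so n(Fe2O3) = 1.9273 mol.
In step 2 the Fe2O3:Fe ratio is 1:2, so n(Fe) = 3.8545 mol.
Mass of Fe = 3.8545 × 55.85 = 215.28 g.

215.3 g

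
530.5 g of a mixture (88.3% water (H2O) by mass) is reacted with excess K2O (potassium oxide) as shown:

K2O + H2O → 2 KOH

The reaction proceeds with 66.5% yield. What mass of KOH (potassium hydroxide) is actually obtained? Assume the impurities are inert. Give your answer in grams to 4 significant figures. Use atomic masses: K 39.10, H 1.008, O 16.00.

1940 g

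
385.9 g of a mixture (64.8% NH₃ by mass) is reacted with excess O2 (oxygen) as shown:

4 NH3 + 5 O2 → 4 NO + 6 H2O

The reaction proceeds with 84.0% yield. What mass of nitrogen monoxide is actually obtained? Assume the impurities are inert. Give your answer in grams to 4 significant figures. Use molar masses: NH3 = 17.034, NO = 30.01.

370.1 g

Pure NH3 available = 385.9 g × 0.648 = 250.06 g.
n(NH3) = 250.06 g / 17.034 g/mol = 14.680 mol.
From the equation the NH3:NO mole ratio is 4:4, so n(NO) = 14.680 × 4/4 = 14.680 mol.
Mass of NO = 14.680 mol × 30.01 g/mol = 440.55 g.
Actual mass collected = 440.55 g × 0.840 = 370.07 g.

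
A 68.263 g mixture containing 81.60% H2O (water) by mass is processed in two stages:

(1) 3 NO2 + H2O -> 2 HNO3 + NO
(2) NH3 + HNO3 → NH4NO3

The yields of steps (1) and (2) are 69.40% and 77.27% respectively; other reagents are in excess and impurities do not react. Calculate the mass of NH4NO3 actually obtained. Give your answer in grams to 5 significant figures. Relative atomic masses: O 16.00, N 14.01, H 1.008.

265.45 g

Pure H2O = 68.263 × 0.8160 = 55.7026 g.
M(H2O) = 2(1.008) + 16.00 = 18.016 g/mol.
M(NH4NO3) = 2(14.01) + 4(1.008) + 3(16.00) = 80.052 g/mol.
n(H2O) = 55.7026 / 18.016 = 3.09184 mol.
Step 1 (H2O:HNO3 = 1:2): theoretical n(HNO3) = 6.18368 mol; at 69.40% yield, n(HNO3) = 4.29148 mol.
Step 2 (HNO3:NH4NO3 = 1:1): theoretical n(NH4NO3) = 4.29148 mol, so theoretical mass = 4.29148 × 80.052 = 343.541 g.
At 77.27% yield, actual mass of NH4NO3 = 343.541 × 0.7727 = 265.454 g.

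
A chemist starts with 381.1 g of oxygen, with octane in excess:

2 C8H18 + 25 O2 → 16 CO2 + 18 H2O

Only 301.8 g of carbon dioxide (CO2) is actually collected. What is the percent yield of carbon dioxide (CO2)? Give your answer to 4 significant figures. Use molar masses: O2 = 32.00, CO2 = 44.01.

n(O2) = 381.10 g / 32.00 g/mol = 11.909 mol.
From the equation the O2:CO2 mole ratio is 25:16, so n(CO2) = 11.909 × 16/25 = 7.6220 mol.
Mass of CO2 = 7.6220 mol × 44.01 g/mol = 335.44 g.
This is the theoretical yield. Percent yield = 301.8 g / 335.44 g × 100% = 89.970%.

89.97 %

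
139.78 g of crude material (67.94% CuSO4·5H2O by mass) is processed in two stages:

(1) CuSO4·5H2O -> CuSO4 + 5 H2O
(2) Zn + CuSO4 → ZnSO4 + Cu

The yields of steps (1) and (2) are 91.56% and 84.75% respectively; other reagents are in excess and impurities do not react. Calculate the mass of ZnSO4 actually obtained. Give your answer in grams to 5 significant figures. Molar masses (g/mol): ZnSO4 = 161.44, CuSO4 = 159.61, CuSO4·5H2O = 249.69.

47.646 g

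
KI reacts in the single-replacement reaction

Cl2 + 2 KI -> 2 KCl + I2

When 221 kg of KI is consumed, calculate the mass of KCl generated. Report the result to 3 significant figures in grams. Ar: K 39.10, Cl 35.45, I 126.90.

99300 g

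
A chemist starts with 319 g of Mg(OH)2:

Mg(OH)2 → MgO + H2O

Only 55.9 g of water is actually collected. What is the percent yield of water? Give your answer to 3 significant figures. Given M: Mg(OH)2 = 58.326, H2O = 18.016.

n(Mg(OH)2) = 319.0 g / 58.326 g/mol = 5.469 mol.
From the equation the Mg(OH)2:H2O mole ratio is 1:1, so n(H2O) = 5.469 × 1/1 = 5.469 mol.
Mass of H2O = 5.469 mol × 18.016 g/mol = 98.53 g.
This is the theoretical yield. Percent yield = 55.9 g / 98.53 g × 100% = 56.73%.

56.7 %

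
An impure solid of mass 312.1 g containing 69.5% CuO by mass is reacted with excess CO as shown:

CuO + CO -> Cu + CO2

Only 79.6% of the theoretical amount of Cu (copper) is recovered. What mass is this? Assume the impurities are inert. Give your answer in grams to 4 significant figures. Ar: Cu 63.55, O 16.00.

137.9 g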